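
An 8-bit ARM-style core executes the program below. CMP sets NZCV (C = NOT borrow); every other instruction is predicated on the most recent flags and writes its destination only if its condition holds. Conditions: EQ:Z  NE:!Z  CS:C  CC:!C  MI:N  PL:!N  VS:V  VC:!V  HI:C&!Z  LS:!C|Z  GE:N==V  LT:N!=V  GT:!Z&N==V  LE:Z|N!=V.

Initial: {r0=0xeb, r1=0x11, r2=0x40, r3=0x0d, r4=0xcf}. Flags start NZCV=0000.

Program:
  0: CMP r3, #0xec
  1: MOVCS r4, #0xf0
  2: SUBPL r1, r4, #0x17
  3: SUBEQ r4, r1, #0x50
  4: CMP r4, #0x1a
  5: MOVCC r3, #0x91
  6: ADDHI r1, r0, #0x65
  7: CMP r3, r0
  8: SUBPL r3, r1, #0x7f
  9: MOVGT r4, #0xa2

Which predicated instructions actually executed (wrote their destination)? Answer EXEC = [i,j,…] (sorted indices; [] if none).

EXEC = [2,6,8,9]

0: ✓ CMP  NZCV=0000
1: · MOVCS
2: ✓ SUBPL  r1←0xb8
3: · SUBEQ
4: ✓ CMP  NZCV=1010
5: · MOVCC
6: ✓ ADDHI  r1←0x50
7: ✓ CMP  NZCV=0000
8: ✓ SUBPL  r3←0xd1
9: ✓ MOVGT  r4←0xa2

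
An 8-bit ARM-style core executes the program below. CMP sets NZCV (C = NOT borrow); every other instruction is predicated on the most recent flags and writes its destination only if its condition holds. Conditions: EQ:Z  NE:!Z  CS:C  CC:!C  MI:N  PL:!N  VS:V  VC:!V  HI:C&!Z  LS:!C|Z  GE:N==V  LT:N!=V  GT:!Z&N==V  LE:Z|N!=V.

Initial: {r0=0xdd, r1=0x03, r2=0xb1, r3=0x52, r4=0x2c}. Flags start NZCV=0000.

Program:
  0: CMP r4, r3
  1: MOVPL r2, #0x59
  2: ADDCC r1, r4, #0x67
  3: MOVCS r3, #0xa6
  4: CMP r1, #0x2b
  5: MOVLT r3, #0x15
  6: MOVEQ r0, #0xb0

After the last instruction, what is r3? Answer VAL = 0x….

0: ✓ CMP  NZCV=1000
1: · MOVPL
2: ✓ ADDCC  r1←0x93
3: · MOVCS
4: ✓ CMP  NZCV=0011
5: ✓ MOVLT  r3←0x15
6: · MOVEQ

VAL = 0x15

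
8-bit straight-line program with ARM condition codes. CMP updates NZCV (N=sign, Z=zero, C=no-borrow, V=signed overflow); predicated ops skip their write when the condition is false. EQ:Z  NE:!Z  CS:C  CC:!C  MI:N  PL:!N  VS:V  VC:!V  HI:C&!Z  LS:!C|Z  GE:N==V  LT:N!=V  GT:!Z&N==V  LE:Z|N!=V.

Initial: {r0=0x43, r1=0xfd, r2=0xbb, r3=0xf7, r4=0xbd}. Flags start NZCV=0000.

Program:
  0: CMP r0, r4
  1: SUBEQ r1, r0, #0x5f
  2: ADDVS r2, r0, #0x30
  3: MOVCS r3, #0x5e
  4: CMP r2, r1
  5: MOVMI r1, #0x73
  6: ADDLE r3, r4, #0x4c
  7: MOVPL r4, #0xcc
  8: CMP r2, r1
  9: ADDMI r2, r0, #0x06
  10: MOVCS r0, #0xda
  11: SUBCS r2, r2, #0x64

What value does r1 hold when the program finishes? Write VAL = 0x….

0: ✓ CMP  NZCV=1001
1: · SUBEQ
2: ✓ ADDVS  r2←0x73
3: · MOVCS
4: ✓ CMP  NZCV=0000
5: · MOVMI
6: · ADDLE
7: ✓ MOVPL  r4←0xcc
8: ✓ CMP  NZCV=0000
9: · ADDMI
10: · MOVCS
11: · SUBCS

VAL = 0xfd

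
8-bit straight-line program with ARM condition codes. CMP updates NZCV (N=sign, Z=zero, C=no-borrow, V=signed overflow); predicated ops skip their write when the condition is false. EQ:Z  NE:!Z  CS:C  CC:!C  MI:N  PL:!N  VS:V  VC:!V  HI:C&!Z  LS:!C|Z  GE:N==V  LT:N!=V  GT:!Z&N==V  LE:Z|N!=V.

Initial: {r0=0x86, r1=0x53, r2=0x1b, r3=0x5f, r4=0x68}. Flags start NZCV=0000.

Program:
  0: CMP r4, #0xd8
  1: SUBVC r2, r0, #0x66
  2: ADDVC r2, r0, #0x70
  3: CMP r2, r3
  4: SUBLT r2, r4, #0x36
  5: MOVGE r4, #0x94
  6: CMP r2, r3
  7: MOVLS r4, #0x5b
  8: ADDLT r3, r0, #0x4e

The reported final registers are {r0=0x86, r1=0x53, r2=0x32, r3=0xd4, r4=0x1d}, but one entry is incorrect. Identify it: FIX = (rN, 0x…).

FIX = (r4, 0x5b)

0: ✓ CMP  NZCV=1001
1: · SUBVC
2: · ADDVC
3: ✓ CMP  NZCV=1000
4: ✓ SUBLT  r2←0x32
5: · MOVGE
6: ✓ CMP  NZCV=1000
7: ✓ MOVLS  r4←0x5b
8: ✓ ADDLT  r3←0xd4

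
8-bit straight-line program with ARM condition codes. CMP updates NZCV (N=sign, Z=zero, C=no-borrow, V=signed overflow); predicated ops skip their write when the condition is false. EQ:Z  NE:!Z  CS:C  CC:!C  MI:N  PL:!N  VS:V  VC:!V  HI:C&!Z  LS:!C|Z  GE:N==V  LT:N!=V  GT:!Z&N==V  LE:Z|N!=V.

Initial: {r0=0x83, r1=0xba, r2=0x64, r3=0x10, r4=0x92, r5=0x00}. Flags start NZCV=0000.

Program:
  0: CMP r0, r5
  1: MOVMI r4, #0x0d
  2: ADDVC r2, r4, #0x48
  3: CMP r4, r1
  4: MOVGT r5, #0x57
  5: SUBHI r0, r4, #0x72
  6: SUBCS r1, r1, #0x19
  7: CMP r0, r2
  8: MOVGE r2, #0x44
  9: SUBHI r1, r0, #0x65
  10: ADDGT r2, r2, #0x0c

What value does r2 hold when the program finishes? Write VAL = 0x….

[0] flags=1010 → (cmp)
[1] flags=1010 MI?T → r4=0x0d
[2] flags=1010 VC?T → r2=0x55
[3] flags=0000 → (cmp)
[4] flags=0000 GT?T → r5=0x57
[5] flags=0000 HI?F → skip
[6] flags=0000 CS?F → skip
[7] flags=0011 → (cmp)
[8] flags=0011 GE?F → skip
[9] flags=0011 HI?T → r1=0x1e
[10] flags=0011 GT?F → skip

VAL = 0x55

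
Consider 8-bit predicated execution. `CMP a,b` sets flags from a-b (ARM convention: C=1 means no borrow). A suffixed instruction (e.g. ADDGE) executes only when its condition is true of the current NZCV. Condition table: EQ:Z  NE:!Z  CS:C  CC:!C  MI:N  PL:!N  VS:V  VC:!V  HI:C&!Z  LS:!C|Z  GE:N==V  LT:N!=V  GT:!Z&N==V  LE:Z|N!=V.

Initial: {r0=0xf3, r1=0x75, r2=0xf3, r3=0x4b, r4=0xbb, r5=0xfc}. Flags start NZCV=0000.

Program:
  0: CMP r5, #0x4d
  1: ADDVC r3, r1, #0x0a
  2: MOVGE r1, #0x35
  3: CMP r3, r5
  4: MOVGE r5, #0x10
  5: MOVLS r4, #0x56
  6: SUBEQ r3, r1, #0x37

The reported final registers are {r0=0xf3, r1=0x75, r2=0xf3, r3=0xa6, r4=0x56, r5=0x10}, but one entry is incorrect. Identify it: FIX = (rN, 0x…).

0: ✓ CMP  NZCV=1010
1: ✓ ADDVC  r3←0x7f
2: · MOVGE
3: ✓ CMP  NZCV=1001
4: ✓ MOVGE  r5←0x10
5: ✓ MOVLS  r4←0x56
6: · SUBEQ

FIX = (r3, 0x7f)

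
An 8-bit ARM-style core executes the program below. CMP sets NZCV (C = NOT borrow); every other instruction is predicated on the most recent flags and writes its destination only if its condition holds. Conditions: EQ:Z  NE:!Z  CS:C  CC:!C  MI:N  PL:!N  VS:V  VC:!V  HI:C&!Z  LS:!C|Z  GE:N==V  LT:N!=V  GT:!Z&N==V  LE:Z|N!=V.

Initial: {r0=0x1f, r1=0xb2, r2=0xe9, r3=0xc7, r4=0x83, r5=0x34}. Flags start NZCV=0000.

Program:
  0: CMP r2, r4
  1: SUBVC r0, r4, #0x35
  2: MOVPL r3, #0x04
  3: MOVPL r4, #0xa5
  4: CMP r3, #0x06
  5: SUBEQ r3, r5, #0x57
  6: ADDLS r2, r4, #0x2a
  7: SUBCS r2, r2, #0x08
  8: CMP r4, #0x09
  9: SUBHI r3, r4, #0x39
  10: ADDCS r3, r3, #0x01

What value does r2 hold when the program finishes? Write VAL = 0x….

[0] flags=0010 → (cmp)
[1] flags=0010 VC?T → r0=0x4e
[2] flags=0010 PL?T → r3=0x04
[3] flags=0010 PL?T → r4=0xa5
[4] flags=1000 → (cmp)
[5] flags=1000 EQ?F → skip
[6] flags=1000 LS?T → r2=0xcf
[7] flags=1000 CS?F → skip
[8] flags=1010 → (cmp)
[9] flags=1010 HI?T → r3=0x6c
[10] flags=1010 CS?T → r3=0x6d

VAL = 0xcf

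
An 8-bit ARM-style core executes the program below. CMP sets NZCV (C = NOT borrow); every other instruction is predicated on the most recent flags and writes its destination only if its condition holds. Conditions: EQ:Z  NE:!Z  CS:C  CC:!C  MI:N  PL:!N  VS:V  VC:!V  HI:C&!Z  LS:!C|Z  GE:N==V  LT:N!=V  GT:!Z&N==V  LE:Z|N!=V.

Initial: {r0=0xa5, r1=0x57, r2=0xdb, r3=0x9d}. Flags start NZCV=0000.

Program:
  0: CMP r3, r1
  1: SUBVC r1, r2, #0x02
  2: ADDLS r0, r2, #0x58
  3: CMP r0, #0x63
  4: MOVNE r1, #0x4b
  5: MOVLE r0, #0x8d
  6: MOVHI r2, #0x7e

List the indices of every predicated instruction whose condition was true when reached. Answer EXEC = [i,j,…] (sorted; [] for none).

0: ✓ CMP  NZCV=0011
1: · SUBVC
2: · ADDLS
3: ✓ CMP  NZCV=0011
4: ✓ MOVNE  r1←0x4b
5: ✓ MOVLE  r0←0x8d
6: ✓ MOVHI  r2←0x7e

EXEC = [4,5,6]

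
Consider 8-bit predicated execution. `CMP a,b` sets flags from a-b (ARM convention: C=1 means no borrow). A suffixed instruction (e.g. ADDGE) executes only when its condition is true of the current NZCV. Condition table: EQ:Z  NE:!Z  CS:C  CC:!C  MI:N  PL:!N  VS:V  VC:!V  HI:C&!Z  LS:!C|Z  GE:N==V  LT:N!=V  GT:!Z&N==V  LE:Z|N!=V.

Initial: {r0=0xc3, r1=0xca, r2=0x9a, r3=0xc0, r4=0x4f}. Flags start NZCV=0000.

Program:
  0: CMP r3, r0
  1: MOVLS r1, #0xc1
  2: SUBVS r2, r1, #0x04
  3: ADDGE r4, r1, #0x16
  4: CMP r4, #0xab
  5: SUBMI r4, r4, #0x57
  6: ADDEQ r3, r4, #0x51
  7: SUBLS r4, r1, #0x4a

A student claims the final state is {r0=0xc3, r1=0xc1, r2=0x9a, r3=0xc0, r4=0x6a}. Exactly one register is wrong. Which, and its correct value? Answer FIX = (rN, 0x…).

0: ✓ CMP  NZCV=1000
1: ✓ MOVLS  r1←0xc1
2: · SUBVS
3: · ADDGE
4: ✓ CMP  NZCV=1001
5: ✓ SUBMI  r4←0xf8
6: · ADDEQ
7: ✓ SUBLS  r4←0x77

FIX = (r4, 0x77)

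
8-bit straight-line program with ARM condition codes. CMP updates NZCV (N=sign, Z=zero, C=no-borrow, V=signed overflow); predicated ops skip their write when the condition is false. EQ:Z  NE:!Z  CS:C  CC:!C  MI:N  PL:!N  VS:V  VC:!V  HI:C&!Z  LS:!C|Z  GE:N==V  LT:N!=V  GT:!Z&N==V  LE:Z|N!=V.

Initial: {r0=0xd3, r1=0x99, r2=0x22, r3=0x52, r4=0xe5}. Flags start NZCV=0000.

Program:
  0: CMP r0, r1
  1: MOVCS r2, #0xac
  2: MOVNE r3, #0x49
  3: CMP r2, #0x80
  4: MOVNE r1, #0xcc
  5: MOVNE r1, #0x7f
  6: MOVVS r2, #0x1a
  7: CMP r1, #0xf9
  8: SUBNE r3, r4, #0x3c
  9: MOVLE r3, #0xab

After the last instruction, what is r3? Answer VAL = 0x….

VAL = 0xa9

0: ✓ CMP  NZCV=0010
1: ✓ MOVCS  r2←0xac
2: ✓ MOVNE  r3←0x49
3: ✓ CMP  NZCV=0010
4: ✓ MOVNE  r1←0xcc
5: ✓ MOVNE  r1←0x7f
6: · MOVVS
7: ✓ CMP  NZCV=1001
8: ✓ SUBNE  r3←0xa9
9: · MOVLE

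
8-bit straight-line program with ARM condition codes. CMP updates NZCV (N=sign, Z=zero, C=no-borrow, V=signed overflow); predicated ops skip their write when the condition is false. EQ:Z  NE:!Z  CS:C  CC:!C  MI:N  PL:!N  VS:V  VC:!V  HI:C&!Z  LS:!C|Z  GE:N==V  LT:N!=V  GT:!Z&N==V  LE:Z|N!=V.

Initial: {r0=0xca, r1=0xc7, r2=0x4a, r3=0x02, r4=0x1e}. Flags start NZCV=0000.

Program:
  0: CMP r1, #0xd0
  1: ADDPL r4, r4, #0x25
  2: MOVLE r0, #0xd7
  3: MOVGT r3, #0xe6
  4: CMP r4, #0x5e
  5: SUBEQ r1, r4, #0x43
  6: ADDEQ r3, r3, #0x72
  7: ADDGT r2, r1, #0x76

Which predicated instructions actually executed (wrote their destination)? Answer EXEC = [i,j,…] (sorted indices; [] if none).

0: ✓ CMP  NZCV=1000
1: · ADDPL
2: ✓ MOVLE  r0←0xd7
3: · MOVGT
4: ✓ CMP  NZCV=1000
5: · SUBEQ
6: · ADDEQ
7: · ADDGT

EXEC = [2]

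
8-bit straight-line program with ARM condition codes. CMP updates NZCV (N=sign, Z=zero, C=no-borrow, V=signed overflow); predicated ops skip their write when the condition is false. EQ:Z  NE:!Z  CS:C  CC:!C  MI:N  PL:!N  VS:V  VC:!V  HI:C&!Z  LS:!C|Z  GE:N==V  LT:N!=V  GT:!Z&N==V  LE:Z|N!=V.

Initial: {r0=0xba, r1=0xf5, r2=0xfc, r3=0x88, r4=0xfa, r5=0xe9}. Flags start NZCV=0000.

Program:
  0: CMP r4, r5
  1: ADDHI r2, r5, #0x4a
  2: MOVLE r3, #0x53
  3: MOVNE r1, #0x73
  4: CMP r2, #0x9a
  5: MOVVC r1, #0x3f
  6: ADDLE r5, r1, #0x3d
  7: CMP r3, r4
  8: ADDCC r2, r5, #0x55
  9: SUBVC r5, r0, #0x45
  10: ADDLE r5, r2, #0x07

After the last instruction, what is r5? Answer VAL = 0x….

[0] flags=0010 → (cmp)
[1] flags=0010 HI?T → r2=0x33
[2] flags=0010 LE?F → skip
[3] flags=0010 NE?T → r1=0x73
[4] flags=1001 → (cmp)
[5] flags=1001 VC?F → skip
[6] flags=1001 LE?F → skip
[7] flags=1000 → (cmp)
[8] flags=1000 CC?T → r2=0x3e
[9] flags=1000 VC?T → r5=0x75
[10] flags=1000 LE?T → r5=0x45

VAL = 0x45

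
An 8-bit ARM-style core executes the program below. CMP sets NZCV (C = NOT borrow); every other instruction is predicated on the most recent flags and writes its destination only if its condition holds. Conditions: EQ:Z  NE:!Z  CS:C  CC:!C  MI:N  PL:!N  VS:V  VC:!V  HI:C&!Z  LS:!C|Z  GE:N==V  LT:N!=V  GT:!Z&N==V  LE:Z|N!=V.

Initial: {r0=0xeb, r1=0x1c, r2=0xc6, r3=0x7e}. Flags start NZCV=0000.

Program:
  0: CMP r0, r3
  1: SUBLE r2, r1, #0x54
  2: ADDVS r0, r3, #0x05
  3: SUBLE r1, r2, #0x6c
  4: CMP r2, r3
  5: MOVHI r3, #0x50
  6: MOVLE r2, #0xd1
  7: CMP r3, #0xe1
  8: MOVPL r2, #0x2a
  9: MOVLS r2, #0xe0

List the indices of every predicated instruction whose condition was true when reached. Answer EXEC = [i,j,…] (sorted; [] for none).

EXEC = [1,2,3,5,6,8,9]

0: ✓ CMP  NZCV=0011
1: ✓ SUBLE  r2←0xc8
2: ✓ ADDVS  r0←0x83
3: ✓ SUBLE  r1←0x5c
4: ✓ CMP  NZCV=0011
5: ✓ MOVHI  r3←0x50
6: ✓ MOVLE  r2←0xd1
7: ✓ CMP  NZCV=0000
8: ✓ MOVPL  r2←0x2a
9: ✓ MOVLS  r2←0xe0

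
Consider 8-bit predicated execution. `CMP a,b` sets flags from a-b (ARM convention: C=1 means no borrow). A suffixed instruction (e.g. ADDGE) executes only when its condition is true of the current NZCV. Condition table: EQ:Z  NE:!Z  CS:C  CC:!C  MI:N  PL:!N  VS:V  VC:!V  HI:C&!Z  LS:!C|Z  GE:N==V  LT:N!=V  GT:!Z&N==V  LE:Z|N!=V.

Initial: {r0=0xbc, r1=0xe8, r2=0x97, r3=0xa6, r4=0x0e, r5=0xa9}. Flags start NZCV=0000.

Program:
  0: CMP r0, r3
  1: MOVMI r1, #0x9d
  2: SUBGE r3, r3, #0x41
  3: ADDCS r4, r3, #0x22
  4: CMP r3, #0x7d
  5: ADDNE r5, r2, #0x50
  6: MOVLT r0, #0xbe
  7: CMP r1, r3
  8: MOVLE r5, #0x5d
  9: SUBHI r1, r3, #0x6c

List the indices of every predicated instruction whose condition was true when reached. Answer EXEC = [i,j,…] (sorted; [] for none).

0: ✓ CMP  NZCV=0010
1: · MOVMI
2: ✓ SUBGE  r3←0x65
3: ✓ ADDCS  r4←0x87
4: ✓ CMP  NZCV=1000
5: ✓ ADDNE  r5←0xe7
6: ✓ MOVLT  r0←0xbe
7: ✓ CMP  NZCV=1010
8: ✓ MOVLE  r5←0x5d
9: ✓ SUBHI  r1←0xf9

EXEC = [2,3,5,6,8,9]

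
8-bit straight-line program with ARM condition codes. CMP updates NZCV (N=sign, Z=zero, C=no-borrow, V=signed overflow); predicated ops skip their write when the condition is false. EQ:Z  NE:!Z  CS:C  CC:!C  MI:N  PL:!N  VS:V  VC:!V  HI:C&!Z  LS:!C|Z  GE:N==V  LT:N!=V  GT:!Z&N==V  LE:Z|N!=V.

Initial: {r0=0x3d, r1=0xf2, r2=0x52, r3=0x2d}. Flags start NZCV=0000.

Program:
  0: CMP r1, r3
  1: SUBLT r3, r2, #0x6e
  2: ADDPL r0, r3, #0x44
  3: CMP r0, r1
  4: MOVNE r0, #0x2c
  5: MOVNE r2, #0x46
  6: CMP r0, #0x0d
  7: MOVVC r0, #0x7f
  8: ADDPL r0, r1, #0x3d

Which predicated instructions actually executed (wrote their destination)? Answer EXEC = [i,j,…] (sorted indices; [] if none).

0: ✓ CMP  NZCV=1010
1: ✓ SUBLT  r3←0xe4
2: · ADDPL
3: ✓ CMP  NZCV=0000
4: ✓ MOVNE  r0←0x2c
5: ✓ MOVNE  r2←0x46
6: ✓ CMP  NZCV=0010
7: ✓ MOVVC  r0←0x7f
8: ✓ ADDPL  r0←0x2f

EXEC = [1,4,5,7,8]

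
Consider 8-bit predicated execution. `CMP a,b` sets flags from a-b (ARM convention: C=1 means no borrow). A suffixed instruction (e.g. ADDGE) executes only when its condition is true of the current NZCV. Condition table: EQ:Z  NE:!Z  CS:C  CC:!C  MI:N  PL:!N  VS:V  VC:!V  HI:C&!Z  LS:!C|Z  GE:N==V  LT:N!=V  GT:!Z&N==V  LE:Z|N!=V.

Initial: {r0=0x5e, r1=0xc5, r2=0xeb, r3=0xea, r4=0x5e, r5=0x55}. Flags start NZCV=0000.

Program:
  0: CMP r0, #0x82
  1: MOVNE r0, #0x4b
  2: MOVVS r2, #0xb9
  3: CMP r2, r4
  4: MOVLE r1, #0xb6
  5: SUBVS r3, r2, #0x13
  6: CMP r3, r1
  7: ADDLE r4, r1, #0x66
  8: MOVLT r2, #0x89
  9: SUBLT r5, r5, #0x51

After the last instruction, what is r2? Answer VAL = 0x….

0: ✓ CMP  NZCV=1001
1: ✓ MOVNE  r0←0x4b
2: ✓ MOVVS  r2←0xb9
3: ✓ CMP  NZCV=0011
4: ✓ MOVLE  r1←0xb6
5: ✓ SUBVS  r3←0xa6
6: ✓ CMP  NZCV=1000
7: ✓ ADDLE  r4←0x1c
8: ✓ MOVLT  r2←0x89
9: ✓ SUBLT  r5←0x04

VAL = 0x89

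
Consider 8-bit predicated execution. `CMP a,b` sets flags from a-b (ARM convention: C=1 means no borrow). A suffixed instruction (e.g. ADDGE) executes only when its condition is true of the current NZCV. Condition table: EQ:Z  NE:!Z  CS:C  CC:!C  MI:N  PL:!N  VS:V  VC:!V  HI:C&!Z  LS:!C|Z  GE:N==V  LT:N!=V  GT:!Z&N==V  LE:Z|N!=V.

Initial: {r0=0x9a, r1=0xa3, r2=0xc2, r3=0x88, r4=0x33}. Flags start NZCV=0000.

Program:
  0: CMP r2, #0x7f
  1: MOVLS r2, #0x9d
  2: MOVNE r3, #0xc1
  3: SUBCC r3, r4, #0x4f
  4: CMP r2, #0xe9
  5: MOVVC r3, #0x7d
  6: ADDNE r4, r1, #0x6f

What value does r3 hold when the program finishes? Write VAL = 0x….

VAL = 0x7d

[0] flags=0011 → (cmp)
[1] flags=0011 LS?F → skip
[2] flags=0011 NE?T → r3=0xc1
[3] flags=0011 CC?F → skip
[4] flags=1000 → (cmp)
[5] flags=1000 VC?T → r3=0x7d
[6] flags=1000 NE?T → r4=0x12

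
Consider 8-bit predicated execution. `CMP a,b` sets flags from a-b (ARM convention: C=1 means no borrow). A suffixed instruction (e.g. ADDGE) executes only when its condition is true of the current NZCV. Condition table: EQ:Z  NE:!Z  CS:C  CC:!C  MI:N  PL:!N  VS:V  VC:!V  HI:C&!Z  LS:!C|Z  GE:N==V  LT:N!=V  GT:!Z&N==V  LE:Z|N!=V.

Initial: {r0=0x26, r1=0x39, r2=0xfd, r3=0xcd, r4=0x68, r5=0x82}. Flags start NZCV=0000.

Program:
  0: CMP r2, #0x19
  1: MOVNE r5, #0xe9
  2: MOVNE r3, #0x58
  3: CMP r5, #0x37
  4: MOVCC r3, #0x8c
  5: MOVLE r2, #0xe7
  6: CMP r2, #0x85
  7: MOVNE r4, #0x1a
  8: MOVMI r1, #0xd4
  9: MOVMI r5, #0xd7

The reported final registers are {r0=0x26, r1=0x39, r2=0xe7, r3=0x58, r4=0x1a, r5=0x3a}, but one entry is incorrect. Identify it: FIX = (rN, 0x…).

[0] flags=1010 → (cmp)
[1] flags=1010 NE?T → r5=0xe9
[2] flags=1010 NE?T → r3=0x58
[3] flags=1010 → (cmp)
[4] flags=1010 CC?F → skip
[5] flags=1010 LE?T → r2=0xe7
[6] flags=0010 → (cmp)
[7] flags=0010 NE?T → r4=0x1a
[8] flags=0010 MI?F → skip
[9] flags=0010 MI?F → skip

FIX = (r5, 0xe9)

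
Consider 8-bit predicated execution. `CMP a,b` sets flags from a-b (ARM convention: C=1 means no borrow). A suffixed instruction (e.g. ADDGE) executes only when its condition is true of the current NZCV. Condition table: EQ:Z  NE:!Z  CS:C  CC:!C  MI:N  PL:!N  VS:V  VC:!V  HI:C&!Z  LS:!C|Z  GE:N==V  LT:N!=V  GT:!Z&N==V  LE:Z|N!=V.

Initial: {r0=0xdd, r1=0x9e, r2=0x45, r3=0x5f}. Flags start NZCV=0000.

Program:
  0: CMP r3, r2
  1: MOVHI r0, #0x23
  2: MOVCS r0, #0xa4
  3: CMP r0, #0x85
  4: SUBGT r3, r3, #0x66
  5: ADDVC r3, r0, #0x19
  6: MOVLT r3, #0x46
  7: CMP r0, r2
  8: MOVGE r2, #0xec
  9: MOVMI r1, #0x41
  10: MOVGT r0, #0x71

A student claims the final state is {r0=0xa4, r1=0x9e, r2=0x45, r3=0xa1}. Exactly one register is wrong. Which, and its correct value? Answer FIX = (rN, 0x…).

0: ✓ CMP  NZCV=0010
1: ✓ MOVHI  r0←0x23
2: ✓ MOVCS  r0←0xa4
3: ✓ CMP  NZCV=0010
4: ✓ SUBGT  r3←0xf9
5: ✓ ADDVC  r3←0xbd
6: · MOVLT
7: ✓ CMP  NZCV=0011
8: · MOVGE
9: · MOVMI
10: · MOVGT

FIX = (r3, 0xbd)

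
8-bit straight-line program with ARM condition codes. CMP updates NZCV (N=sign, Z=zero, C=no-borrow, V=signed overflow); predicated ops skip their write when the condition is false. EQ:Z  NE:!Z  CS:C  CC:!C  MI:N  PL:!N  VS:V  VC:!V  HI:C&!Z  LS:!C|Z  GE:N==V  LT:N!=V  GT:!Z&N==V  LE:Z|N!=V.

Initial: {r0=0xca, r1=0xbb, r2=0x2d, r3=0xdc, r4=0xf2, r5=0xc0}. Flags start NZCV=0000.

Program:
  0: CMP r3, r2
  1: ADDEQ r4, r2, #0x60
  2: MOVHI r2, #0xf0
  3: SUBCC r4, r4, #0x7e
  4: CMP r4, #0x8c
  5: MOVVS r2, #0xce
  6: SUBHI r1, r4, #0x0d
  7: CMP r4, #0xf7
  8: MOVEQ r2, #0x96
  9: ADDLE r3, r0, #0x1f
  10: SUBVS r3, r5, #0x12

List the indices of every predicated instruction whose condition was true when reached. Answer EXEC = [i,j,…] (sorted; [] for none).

[0] flags=1010 → (cmp)
[1] flags=1010 EQ?F → skip
[2] flags=1010 HI?T → r2=0xf0
[3] flags=1010 CC?F → skip
[4] flags=0010 → (cmp)
[5] flags=0010 VS?F → skip
[6] flags=0010 HI?T → r1=0xe5
[7] flags=1000 → (cmp)
[8] flags=1000 EQ?F → skip
[9] flags=1000 LE?T → r3=0xe9
[10] flags=1000 VS?F → skip

EXEC = [2,6,9]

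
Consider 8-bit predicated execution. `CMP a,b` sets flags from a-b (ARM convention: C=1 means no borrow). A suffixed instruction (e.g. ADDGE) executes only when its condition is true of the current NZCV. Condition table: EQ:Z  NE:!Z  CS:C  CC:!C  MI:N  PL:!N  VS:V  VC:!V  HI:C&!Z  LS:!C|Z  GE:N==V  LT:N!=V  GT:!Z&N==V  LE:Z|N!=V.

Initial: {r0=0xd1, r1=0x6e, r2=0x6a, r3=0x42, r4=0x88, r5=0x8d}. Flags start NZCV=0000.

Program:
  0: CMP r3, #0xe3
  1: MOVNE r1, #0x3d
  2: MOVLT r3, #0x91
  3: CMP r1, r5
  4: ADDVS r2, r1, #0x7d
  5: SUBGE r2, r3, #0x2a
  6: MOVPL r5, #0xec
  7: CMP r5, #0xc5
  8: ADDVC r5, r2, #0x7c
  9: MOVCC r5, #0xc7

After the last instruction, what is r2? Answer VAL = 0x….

VAL = 0x18

0: ✓ CMP  NZCV=0000
1: ✓ MOVNE  r1←0x3d
2: · MOVLT
3: ✓ CMP  NZCV=1001
4: ✓ ADDVS  r2←0xba
5: ✓ SUBGE  r2←0x18
6: · MOVPL
7: ✓ CMP  NZCV=1000
8: ✓ ADDVC  r5←0x94
9: ✓ MOVCC  r5←0xc7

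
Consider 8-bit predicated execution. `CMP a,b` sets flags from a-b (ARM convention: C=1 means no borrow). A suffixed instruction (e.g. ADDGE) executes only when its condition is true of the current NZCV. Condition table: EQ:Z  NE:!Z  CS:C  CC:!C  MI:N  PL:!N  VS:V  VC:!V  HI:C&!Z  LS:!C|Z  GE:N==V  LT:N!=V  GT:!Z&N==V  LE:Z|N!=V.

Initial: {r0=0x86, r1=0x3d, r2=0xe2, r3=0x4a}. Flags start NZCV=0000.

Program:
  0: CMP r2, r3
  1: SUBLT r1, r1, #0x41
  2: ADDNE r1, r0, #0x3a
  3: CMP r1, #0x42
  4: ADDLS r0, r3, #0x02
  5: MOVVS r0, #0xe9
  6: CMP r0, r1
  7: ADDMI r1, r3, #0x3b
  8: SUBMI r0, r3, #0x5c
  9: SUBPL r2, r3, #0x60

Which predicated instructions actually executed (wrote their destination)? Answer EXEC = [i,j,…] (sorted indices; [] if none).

EXEC = [1,2,5,9]

0: ✓ CMP  NZCV=1010
1: ✓ SUBLT  r1←0xfc
2: ✓ ADDNE  r1←0xc0
3: ✓ CMP  NZCV=0011
4: · ADDLS
5: ✓ MOVVS  r0←0xe9
6: ✓ CMP  NZCV=0010
7: · ADDMI
8: · SUBMI
9: ✓ SUBPL  r2←0xea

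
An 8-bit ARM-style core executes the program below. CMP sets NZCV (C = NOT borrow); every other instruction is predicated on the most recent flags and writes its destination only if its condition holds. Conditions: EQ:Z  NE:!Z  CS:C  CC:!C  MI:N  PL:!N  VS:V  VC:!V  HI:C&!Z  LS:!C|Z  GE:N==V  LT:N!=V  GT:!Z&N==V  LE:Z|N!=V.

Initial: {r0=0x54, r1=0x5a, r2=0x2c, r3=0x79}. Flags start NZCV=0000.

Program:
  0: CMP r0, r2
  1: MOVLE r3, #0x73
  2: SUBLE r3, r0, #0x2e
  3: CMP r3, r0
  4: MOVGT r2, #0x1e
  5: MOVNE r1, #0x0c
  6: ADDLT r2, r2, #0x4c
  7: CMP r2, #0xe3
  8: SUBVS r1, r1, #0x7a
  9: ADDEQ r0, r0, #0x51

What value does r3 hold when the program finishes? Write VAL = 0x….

VAL = 0x79

0: ✓ CMP  NZCV=0010
1: · MOVLE
2: · SUBLE
3: ✓ CMP  NZCV=0010
4: ✓ MOVGT  r2←0x1e
5: ✓ MOVNE  r1←0x0c
6: · ADDLT
7: ✓ CMP  NZCV=0000
8: · SUBVS
9: · ADDEQ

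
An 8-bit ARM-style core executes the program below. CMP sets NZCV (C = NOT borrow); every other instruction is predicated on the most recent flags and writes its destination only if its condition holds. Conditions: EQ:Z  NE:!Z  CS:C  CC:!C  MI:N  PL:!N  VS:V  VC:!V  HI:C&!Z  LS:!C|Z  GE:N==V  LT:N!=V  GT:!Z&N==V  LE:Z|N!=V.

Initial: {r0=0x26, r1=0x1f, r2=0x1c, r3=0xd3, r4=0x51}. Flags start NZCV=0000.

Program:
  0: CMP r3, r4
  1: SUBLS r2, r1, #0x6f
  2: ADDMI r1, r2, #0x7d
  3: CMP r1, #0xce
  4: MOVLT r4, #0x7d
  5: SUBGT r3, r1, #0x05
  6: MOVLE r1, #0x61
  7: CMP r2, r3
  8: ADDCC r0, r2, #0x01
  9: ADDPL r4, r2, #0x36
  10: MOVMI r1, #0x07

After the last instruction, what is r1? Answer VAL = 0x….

VAL = 0x61

0: ✓ CMP  NZCV=1010
1: · SUBLS
2: ✓ ADDMI  r1←0x99
3: ✓ CMP  NZCV=1000
4: ✓ MOVLT  r4←0x7d
5: · SUBGT
6: ✓ MOVLE  r1←0x61
7: ✓ CMP  NZCV=0000
8: ✓ ADDCC  r0←0x1d
9: ✓ ADDPL  r4←0x52
10: · MOVMI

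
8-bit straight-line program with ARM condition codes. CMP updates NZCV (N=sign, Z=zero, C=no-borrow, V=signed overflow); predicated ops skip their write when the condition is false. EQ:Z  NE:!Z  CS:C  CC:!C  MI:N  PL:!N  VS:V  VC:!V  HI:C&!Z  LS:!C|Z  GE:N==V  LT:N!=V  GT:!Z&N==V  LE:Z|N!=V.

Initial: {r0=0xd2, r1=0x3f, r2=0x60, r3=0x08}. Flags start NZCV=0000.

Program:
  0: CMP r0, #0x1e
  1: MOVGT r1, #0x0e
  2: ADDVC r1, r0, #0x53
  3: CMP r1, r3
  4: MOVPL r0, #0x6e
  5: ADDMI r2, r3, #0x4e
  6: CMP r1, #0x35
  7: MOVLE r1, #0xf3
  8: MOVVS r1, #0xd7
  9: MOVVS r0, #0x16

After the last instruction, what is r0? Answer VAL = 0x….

0: ✓ CMP  NZCV=1010
1: · MOVGT
2: ✓ ADDVC  r1←0x25
3: ✓ CMP  NZCV=0010
4: ✓ MOVPL  r0←0x6e
5: · ADDMI
6: ✓ CMP  NZCV=1000
7: ✓ MOVLE  r1←0xf3
8: · MOVVS
9: · MOVVS

VAL = 0x6e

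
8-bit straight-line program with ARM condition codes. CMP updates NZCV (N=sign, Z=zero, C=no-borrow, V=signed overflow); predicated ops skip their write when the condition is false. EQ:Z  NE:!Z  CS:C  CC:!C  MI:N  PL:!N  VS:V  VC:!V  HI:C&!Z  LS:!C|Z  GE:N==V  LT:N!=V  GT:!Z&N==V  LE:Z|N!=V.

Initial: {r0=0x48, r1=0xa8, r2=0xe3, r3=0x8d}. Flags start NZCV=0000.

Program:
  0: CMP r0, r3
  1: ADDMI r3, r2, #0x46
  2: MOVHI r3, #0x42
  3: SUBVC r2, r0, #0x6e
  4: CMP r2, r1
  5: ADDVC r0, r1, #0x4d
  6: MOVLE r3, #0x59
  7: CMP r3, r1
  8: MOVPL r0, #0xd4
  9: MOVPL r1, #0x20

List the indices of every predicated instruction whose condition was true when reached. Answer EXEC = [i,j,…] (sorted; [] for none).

EXEC = [1,5]

[0] flags=1001 → (cmp)
[1] flags=1001 MI?T → r3=0x29
[2] flags=1001 HI?F → skip
[3] flags=1001 VC?F → skip
[4] flags=0010 → (cmp)
[5] flags=0010 VC?T → r0=0xf5
[6] flags=0010 LE?F → skip
[7] flags=1001 → (cmp)
[8] flags=1001 PL?F → skip
[9] flags=1001 PL?F → skip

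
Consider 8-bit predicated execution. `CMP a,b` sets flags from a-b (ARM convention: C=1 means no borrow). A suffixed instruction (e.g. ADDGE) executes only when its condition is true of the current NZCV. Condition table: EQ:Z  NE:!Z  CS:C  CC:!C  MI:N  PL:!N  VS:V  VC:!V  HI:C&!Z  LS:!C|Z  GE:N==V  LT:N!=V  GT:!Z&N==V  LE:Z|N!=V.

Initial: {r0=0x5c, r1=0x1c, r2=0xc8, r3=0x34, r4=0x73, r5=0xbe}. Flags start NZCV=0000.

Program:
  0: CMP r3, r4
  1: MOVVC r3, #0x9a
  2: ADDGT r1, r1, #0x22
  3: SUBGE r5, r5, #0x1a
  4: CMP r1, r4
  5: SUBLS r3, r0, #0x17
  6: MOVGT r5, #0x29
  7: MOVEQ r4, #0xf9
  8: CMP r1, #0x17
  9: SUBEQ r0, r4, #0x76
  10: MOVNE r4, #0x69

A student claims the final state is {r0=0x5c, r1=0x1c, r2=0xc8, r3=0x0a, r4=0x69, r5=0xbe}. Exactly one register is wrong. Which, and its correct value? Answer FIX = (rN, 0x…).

0: ✓ CMP  NZCV=1000
1: ✓ MOVVC  r3←0x9a
2: · ADDGT
3: · SUBGE
4: ✓ CMP  NZCV=1000
5: ✓ SUBLS  r3←0x45
6: · MOVGT
7: · MOVEQ
8: ✓ CMP  NZCV=0010
9: · SUBEQ
10: ✓ MOVNE  r4←0x69

FIX = (r3, 0x45)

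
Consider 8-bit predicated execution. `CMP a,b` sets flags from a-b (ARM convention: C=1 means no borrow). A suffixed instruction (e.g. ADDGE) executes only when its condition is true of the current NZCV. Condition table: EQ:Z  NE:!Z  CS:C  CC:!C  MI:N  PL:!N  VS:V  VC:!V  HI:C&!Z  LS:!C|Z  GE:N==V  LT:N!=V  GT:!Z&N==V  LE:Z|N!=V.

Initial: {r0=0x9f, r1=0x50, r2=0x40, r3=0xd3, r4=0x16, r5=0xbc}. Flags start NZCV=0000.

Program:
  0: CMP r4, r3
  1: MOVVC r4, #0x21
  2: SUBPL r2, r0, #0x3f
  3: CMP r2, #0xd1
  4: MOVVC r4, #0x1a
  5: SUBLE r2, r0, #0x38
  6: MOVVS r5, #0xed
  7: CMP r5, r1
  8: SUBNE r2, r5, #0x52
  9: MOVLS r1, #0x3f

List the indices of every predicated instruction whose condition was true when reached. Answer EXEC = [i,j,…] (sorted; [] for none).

EXEC = [1,2,6,8]

[0] flags=0000 → (cmp)
[1] flags=0000 VC?T → r4=0x21
[2] flags=0000 PL?T → r2=0x60
[3] flags=1001 → (cmp)
[4] flags=1001 VC?F → skip
[5] flags=1001 LE?F → skip
[6] flags=1001 VS?T → r5=0xed
[7] flags=1010 → (cmp)
[8] flags=1010 NE?T → r2=0x9b
[9] flags=1010 LS?F → skip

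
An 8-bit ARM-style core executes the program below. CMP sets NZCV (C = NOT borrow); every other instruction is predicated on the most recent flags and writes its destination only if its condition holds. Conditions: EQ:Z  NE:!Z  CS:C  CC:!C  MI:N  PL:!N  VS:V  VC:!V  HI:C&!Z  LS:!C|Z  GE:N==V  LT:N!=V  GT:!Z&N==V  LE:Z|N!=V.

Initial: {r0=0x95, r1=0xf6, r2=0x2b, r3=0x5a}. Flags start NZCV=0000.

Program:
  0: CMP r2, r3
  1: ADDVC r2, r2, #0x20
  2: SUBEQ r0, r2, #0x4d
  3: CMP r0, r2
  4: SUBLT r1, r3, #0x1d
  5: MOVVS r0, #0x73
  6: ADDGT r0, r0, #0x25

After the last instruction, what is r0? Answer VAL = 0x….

0: ✓ CMP  NZCV=1000
1: ✓ ADDVC  r2←0x4b
2: · SUBEQ
3: ✓ CMP  NZCV=0011
4: ✓ SUBLT  r1←0x3d
5: ✓ MOVVS  r0←0x73
6: · ADDGT

VAL = 0x73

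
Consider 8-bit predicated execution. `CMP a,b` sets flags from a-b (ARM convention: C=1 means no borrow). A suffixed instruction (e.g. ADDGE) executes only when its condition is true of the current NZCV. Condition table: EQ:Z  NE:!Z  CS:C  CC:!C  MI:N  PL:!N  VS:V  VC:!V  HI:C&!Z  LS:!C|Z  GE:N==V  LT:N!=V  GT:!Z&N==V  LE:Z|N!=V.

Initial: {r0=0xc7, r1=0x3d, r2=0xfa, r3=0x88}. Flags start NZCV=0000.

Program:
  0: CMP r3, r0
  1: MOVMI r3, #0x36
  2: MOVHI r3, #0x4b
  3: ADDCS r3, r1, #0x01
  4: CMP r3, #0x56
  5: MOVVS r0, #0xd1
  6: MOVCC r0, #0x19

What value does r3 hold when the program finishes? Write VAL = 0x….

VAL = 0x36

[0] flags=1000 → (cmp)
[1] flags=1000 MI?T → r3=0x36
[2] flags=1000 HI?F → skip
[3] flags=1000 CS?F → skip
[4] flags=1000 → (cmp)
[5] flags=1000 VS?F → skip
[6] flags=1000 CC?T → r0=0x19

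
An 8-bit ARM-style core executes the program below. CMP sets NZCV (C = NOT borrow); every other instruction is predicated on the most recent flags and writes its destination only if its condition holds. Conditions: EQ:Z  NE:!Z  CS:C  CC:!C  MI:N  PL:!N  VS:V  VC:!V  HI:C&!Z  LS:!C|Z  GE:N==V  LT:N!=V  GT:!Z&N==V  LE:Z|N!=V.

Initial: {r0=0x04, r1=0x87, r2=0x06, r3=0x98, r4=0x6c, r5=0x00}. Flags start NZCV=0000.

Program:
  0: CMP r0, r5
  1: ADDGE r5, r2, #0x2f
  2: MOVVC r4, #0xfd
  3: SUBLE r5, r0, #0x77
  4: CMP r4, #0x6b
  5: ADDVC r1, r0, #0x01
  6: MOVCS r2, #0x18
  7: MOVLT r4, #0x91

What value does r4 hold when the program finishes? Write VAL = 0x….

0: ✓ CMP  NZCV=0010
1: ✓ ADDGE  r5←0x35
2: ✓ MOVVC  r4←0xfd
3: · SUBLE
4: ✓ CMP  NZCV=1010
5: ✓ ADDVC  r1←0x05
6: ✓ MOVCS  r2←0x18
7: ✓ MOVLT  r4←0x91

VAL = 0x91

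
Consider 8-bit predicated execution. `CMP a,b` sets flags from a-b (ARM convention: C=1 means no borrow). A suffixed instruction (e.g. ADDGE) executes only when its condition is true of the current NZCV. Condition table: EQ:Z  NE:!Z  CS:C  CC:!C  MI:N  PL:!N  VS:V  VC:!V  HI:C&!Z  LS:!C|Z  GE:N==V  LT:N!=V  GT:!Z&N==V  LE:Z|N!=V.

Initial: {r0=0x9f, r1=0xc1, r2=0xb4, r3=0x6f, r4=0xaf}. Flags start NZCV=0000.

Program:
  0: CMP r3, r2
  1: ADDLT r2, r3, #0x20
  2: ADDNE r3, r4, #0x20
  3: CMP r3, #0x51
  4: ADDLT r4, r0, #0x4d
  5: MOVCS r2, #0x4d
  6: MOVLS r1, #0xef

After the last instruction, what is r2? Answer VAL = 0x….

VAL = 0x4d

0: ✓ CMP  NZCV=1001
1: · ADDLT
2: ✓ ADDNE  r3←0xcf
3: ✓ CMP  NZCV=0011
4: ✓ ADDLT  r4←0xec
5: ✓ MOVCS  r2←0x4d
6: · MOVLS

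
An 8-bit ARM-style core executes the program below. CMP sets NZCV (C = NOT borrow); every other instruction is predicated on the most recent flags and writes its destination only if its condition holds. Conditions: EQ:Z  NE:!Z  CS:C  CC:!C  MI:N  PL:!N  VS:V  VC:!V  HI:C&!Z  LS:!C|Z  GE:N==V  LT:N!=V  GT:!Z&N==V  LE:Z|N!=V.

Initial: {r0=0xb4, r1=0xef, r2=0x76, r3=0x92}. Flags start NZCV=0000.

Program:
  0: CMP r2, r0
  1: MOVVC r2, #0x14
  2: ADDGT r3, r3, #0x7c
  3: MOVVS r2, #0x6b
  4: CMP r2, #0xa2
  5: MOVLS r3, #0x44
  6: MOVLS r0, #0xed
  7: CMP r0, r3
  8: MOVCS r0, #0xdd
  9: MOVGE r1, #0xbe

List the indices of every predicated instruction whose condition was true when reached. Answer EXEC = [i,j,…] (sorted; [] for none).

EXEC = [2,3,5,6,8]

0: ✓ CMP  NZCV=1001
1: · MOVVC
2: ✓ ADDGT  r3←0x0e
3: ✓ MOVVS  r2←0x6b
4: ✓ CMP  NZCV=1001
5: ✓ MOVLS  r3←0x44
6: ✓ MOVLS  r0←0xed
7: ✓ CMP  NZCV=1010
8: ✓ MOVCS  r0←0xdd
9: · MOVGE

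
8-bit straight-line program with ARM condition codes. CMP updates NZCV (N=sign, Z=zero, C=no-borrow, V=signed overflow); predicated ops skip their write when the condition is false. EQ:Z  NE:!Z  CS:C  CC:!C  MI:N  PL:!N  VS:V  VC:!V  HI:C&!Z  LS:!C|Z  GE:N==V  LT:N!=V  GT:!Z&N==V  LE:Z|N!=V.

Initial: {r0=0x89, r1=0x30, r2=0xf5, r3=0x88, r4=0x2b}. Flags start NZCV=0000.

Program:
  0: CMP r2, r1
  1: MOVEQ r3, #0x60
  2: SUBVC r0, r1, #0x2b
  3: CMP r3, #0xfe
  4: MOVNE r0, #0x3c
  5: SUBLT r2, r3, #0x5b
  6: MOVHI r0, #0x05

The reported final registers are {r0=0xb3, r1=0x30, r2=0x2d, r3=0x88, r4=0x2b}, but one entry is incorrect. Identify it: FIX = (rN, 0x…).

FIX = (r0, 0x3c)

[0] flags=1010 → (cmp)
[1] flags=1010 EQ?F → skip
[2] flags=1010 VC?T → r0=0x05
[3] flags=1000 → (cmp)
[4] flags=1000 NE?T → r0=0x3c
[5] flags=1000 LT?T → r2=0x2d
[6] flags=1000 HI?F → skip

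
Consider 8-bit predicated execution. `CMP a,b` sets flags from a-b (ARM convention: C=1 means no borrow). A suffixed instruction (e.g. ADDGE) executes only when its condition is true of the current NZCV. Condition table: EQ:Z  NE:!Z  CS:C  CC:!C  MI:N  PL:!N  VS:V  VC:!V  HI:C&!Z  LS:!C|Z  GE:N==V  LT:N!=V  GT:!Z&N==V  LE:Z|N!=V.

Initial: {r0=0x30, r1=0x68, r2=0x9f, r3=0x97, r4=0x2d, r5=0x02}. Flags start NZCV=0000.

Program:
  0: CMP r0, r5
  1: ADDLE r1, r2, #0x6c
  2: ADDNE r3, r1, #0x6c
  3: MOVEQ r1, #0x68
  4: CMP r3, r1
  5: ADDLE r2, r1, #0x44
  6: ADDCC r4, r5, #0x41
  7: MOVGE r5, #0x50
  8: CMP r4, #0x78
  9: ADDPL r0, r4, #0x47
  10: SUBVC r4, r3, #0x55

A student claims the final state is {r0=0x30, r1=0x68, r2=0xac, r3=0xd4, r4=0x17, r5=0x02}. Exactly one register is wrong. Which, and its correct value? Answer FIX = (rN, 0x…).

0: ✓ CMP  NZCV=0010
1: · ADDLE
2: ✓ ADDNE  r3←0xd4
3: · MOVEQ
4: ✓ CMP  NZCV=0011
5: ✓ ADDLE  r2←0xac
6: · ADDCC
7: · MOVGE
8: ✓ CMP  NZCV=1000
9: · ADDPL
10: ✓ SUBVC  r4←0x7f

FIX = (r4, 0x7f)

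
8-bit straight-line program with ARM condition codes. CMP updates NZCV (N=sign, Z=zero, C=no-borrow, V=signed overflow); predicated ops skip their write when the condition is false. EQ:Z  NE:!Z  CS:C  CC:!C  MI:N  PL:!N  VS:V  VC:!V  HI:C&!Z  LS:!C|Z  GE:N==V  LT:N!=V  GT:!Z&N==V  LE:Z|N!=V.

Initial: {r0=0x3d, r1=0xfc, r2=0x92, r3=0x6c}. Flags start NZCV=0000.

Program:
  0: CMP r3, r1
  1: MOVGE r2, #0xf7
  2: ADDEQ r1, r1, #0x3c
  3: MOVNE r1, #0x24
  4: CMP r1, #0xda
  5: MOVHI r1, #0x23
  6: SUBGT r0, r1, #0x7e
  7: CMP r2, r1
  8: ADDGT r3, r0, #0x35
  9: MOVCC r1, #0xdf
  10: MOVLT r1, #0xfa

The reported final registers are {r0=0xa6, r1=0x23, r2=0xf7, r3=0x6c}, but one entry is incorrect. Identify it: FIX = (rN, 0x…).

FIX = (r1, 0xfa)

0: ✓ CMP  NZCV=0000
1: ✓ MOVGE  r2←0xf7
2: · ADDEQ
3: ✓ MOVNE  r1←0x24
4: ✓ CMP  NZCV=0000
5: · MOVHI
6: ✓ SUBGT  r0←0xa6
7: ✓ CMP  NZCV=1010
8: · ADDGT
9: · MOVCC
10: ✓ MOVLT  r1←0xfa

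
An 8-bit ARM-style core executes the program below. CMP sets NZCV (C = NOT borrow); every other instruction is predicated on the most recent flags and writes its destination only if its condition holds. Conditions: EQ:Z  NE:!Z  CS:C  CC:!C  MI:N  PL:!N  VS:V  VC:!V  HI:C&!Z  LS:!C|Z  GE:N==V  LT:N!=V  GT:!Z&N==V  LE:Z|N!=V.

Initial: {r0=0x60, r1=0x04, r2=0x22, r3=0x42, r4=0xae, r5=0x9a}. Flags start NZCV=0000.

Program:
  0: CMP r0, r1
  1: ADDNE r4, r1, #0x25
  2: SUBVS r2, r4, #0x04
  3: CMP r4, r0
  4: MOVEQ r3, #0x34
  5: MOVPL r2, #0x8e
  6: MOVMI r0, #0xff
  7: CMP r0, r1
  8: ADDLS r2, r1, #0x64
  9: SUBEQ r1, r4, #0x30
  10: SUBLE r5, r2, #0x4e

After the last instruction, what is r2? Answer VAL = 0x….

[0] flags=0010 → (cmp)
[1] flags=0010 NE?T → r4=0x29
[2] flags=0010 VS?F → skip
[3] flags=1000 → (cmp)
[4] flags=1000 EQ?F → skip
[5] flags=1000 PL?F → skip
[6] flags=1000 MI?T → r0=0xff
[7] flags=1010 → (cmp)
[8] flags=1010 LS?F → skip
[9] flags=1010 EQ?F → skip
[10] flags=1010 LE?T → r5=0xd4

VAL = 0x22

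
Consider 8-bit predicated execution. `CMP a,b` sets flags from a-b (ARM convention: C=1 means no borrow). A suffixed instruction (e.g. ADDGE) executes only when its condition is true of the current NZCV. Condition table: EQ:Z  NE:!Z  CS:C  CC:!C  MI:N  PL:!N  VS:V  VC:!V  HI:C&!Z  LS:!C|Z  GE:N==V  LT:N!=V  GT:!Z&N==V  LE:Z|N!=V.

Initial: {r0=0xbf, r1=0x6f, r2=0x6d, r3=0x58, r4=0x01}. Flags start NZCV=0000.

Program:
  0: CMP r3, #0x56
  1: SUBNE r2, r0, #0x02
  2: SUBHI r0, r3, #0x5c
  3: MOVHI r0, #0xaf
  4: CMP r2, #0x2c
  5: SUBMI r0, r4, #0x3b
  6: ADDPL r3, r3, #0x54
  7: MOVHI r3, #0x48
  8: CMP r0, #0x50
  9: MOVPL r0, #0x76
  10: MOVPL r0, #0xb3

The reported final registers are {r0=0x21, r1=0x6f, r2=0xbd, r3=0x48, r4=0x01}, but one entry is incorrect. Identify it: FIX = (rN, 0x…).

FIX = (r0, 0xb3)

[0] flags=0010 → (cmp)
[1] flags=0010 NE?T → r2=0xbd
[2] flags=0010 HI?T → r0=0xfc
[3] flags=0010 HI?T → r0=0xaf
[4] flags=1010 → (cmp)
[5] flags=1010 MI?T → r0=0xc6
[6] flags=1010 PL?F → skip
[7] flags=1010 HI?T → r3=0x48
[8] flags=0011 → (cmp)
[9] flags=0011 PL?T → r0=0x76
[10] flags=0011 PL?T → r0=0xb3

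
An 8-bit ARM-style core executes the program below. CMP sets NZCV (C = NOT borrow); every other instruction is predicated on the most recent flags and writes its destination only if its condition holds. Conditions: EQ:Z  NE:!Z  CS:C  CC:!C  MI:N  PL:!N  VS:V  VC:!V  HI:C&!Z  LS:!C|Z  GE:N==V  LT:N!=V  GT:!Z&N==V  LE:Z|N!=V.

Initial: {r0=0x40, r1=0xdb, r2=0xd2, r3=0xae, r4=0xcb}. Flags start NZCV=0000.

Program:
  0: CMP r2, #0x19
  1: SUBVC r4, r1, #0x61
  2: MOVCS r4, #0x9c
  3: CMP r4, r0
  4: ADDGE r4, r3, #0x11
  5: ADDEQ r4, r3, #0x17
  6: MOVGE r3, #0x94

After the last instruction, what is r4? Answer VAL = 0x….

VAL = 0x9c

[0] flags=1010 → (cmp)
[1] flags=1010 VC?T → r4=0x7a
[2] flags=1010 CS?T → r4=0x9c
[3] flags=0011 → (cmp)
[4] flags=0011 GE?F → skip
[5] flags=0011 EQ?F → skip
[6] flags=0011 GE?F → skip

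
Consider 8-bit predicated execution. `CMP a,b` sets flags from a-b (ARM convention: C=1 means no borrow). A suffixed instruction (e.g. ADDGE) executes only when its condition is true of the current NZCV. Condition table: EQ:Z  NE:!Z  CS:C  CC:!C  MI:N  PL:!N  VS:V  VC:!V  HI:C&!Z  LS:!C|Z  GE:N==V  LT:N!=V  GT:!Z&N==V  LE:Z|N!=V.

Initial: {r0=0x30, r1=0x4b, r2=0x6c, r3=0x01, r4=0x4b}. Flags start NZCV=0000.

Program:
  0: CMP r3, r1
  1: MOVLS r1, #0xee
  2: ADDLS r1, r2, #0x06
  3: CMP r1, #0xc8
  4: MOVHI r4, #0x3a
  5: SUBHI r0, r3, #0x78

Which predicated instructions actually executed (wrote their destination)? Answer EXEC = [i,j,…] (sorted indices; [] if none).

[0] flags=1000 → (cmp)
[1] flags=1000 LS?T → r1=0xee
[2] flags=1000 LS?T → r1=0x72
[3] flags=1001 → (cmp)
[4] flags=1001 HI?F → skip
[5] flags=1001 HI?F → skip

EXEC = [1,2]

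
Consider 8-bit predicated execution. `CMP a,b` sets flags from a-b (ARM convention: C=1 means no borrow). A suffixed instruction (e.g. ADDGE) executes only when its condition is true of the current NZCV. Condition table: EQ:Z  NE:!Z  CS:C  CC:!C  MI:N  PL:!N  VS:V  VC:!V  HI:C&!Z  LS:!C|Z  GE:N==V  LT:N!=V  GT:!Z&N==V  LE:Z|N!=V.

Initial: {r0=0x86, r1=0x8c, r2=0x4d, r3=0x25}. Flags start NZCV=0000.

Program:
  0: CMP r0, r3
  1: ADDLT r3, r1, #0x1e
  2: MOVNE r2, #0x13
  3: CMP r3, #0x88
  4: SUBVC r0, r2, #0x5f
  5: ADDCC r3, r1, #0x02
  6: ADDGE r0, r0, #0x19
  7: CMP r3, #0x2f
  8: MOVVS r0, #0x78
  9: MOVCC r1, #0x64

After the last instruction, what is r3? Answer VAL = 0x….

0: ✓ CMP  NZCV=0011
1: ✓ ADDLT  r3←0xaa
2: ✓ MOVNE  r2←0x13
3: ✓ CMP  NZCV=0010
4: ✓ SUBVC  r0←0xb4
5: · ADDCC
6: ✓ ADDGE  r0←0xcd
7: ✓ CMP  NZCV=0011
8: ✓ MOVVS  r0←0x78
9: · MOVCC

VAL = 0xaa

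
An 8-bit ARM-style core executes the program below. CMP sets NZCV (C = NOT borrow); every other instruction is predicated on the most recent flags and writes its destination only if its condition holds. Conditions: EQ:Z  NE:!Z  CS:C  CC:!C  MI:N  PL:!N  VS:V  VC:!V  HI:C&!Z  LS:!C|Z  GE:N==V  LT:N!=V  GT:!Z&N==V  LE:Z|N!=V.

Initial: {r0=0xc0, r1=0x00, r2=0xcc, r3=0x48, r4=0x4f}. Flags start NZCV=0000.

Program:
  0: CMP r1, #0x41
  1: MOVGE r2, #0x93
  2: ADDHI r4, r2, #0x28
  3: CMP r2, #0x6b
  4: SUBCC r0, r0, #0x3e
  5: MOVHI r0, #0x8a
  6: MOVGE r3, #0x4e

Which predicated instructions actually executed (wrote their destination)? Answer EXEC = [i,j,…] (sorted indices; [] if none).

0: ✓ CMP  NZCV=1000
1: · MOVGE
2: · ADDHI
3: ✓ CMP  NZCV=0011
4: · SUBCC
5: ✓ MOVHI  r0←0x8a
6: · MOVGE

EXEC = [5]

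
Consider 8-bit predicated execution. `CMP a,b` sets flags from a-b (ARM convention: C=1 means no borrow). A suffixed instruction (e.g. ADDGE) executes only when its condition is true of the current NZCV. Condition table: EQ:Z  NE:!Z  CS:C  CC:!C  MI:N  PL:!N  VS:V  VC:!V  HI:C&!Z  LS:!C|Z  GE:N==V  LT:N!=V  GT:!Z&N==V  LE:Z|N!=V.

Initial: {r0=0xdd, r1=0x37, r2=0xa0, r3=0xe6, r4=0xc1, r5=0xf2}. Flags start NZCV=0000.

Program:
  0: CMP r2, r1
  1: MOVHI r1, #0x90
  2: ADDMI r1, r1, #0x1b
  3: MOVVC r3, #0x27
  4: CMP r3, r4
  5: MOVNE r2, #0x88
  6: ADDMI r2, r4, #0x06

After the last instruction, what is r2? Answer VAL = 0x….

[0] flags=0011 → (cmp)
[1] flags=0011 HI?T → r1=0x90
[2] flags=0011 MI?F → skip
[3] flags=0011 VC?F → skip
[4] flags=0010 → (cmp)
[5] flags=0010 NE?T → r2=0x88
[6] flags=0010 MI?F → skip

VAL = 0x88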